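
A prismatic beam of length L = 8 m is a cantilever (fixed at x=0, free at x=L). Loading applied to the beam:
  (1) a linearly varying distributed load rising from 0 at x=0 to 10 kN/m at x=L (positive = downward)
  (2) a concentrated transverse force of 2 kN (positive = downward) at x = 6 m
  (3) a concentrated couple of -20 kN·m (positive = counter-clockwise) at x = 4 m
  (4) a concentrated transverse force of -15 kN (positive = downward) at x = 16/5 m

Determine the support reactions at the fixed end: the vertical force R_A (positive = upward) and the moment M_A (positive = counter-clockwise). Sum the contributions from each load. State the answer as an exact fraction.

Load 1 — triangular load w₀=10 kN/m (0→w₀ over full span):
  R_A = w₀L/2 = 10·8/2 = 40 kN
  M_A = w₀L²/3 = 10·8²/3 = 640/3 kN·m
Load 2 — point force P=2 kN at a=6 m (b=L-a=2):
  R_A = P = 2 kN
  M_A = Pa = 2·6 = 12 kN·m
Load 3 — applied couple M₀=-20 kN·m at a=4 m (b=L-a=4):
  R_A = 0 kN
  M_A = -M₀ = -(-20) = 20 kN·m
Load 4 — point force P=-15 kN at a=16/5 m (b=L-a=24/5):
  R_A = P = (-15) = -15 kN
  M_A = Pa = (-15)·(16/5) = -48 kN·m
Superposition: R_A = 27 kN, M_A = 592/3 kN·m

R_A = 27 kN, M_A = 592/3 kN·m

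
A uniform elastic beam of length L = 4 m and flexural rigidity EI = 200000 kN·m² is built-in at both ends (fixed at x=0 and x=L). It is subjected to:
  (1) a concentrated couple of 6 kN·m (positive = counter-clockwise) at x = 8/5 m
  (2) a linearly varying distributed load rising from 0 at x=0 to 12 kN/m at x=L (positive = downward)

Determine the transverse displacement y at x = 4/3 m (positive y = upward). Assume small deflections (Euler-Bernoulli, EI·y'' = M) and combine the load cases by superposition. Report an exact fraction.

Load 1 — applied couple M₀=6 kN·m at a=8/5 m (b=L-a=12/5):
  y_1 = (R_Ax³/6 - M_Ax²/2)/EI  [x≤a] with R_A=54/25, M_A=18/25 = ((54/25)·(4/3)³/6 - (18/25)·(4/3)²/2)/200000 = 1/937500 m
Load 2 — triangular load w₀=12 kN/m (0→w₀ over full span):
  y_2 = -w₀x²(L-x)²(x+2L)/(120LEI) = -12·(4/3)²·(4-(4/3))²·((4/3)+2·4)/(120·4·200000) = -56/3796875 m
Superposition: y = Σ y_i = -1039/75937500 m ≈ -0.000014 m

y(4/3) = -1039/75937500 m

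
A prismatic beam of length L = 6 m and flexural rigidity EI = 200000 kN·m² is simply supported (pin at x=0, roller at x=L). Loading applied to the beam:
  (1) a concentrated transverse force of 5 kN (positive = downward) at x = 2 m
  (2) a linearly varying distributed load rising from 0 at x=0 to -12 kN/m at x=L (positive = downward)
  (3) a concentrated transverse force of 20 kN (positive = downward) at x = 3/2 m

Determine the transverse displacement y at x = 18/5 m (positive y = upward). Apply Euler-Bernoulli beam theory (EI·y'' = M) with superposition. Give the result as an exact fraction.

Load 1 — point force P=5 kN at a=2 m (b=L-a=4):
  y_1 = -Pa(L-x)(2Lx-a²-x²)/(6LEI)  [x>a] = -5·2·(6-(18/5))·(2·6·(18/5)-2²-(18/5)²)/(6·6·200000) = -41/468750 m
Load 2 — triangular load w₀=-12 kN/m (0→w₀ over full span):
  y_2 = -w₀x(7L⁴-10L²x²+3x⁴)/(360LEI) = -(-12)·(18/5)·(7·6⁴-10·6²·(18/5)²+3·(18/5)⁴)/(360·6·200000) = 23976/48828125 m
Load 3 — point force P=20 kN at a=3/2 m (b=L-a=9/2):
  y_3 = -Pa(L-x)(2Lx-a²-x²)/(6LEI)  [x>a] = -20·(3/2)·(6-(18/5))·(2·6·(18/5)-(3/2)²-(18/5)²)/(6·6·200000) = -2799/10000000 m
Superposition: y = Σ y_i = 2318659/18750000000 m ≈ 0.000124 m

y(18/5) = 2318659/18750000000 m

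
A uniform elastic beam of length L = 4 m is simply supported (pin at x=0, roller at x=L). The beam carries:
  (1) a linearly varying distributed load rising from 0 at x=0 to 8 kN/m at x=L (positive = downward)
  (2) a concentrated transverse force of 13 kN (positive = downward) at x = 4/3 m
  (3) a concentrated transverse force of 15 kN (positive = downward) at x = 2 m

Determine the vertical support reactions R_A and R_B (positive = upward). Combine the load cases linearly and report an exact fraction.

R_A = 43/2 kN, R_B = 45/2 kN

Load 1 — triangular load w₀=8 kN/m (0→w₀ over full span):
  R_A = w₀L/6 = 8·4/6 = 16/3 kN
  R_B = w₀L/3 = 8·4/3 = 32/3 kN
Load 2 — point force P=13 kN at a=4/3 m (b=L-a=8/3):
  R_A = Pb/L = 13·(8/3)/4 = 26/3 kN
  R_B = Pa/L = 13·(4/3)/4 = 13/3 kN
Load 3 — point force P=15 kN at a=2 m (b=L-a=2):
  R_A = Pb/L = 15·2/4 = 15/2 kN
  R_B = Pa/L = 15·2/4 = 15/2 kN
Superposition: R_A = 43/2 kN, R_B = 45/2 kN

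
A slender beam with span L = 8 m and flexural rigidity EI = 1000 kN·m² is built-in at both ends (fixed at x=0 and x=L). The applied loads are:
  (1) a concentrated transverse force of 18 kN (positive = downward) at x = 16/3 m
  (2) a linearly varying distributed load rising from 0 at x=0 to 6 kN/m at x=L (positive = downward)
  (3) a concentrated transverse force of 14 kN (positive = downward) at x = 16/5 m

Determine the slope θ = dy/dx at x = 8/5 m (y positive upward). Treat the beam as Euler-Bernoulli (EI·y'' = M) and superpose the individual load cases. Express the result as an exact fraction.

Load 1 — point force P=18 kN at a=16/3 m (b=L-a=8/3):
  θ_1 = -Pb²x(2aL-(3a+b)x)/(2L³EI)  [x≤a] = -18·(8/3)²·(8/5)·(2·(16/3)·8-(3·(16/3)+(8/3))·(8/5))/(2·8³·1000) = -104/9375 rad
Load 2 — triangular load w₀=6 kN/m (0→w₀ over full span):
  θ_2 = -w₀(2x(L-x)(L-2x)(x+2L)+x²(L-x)²)/(120LEI) = -6·(2·(8/5)·(8-(8/5))·(8-2·(8/5))·((8/5)+2·8)+(8/5)²·(8-(8/5))²)/(120·8·1000) = -896/78125 rad
Load 3 — point force P=14 kN at a=16/5 m (b=L-a=24/5):
  θ_3 = -Pb²x(2aL-(3a+b)x)/(2L³EI)  [x≤a] = -14·(24/5)²·(8/5)·(2·(16/5)·8-(3·(16/5)+(24/5))·(8/5))/(2·8³·1000) = -5544/390625 rad
Superposition: θ = Σ θ_i = -43072/1171875 rad ≈ -0.036755 rad

θ(8/5) = -43072/1171875 rad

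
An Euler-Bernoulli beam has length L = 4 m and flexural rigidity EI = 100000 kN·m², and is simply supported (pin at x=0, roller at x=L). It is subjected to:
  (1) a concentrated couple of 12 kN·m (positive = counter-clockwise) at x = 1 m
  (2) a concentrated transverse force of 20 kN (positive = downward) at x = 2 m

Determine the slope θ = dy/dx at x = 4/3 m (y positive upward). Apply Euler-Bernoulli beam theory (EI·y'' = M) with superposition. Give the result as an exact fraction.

Load 1 — applied couple M₀=12 kN·m at a=1 m (b=L-a=3):
  θ_1 = (M₀x²/(2L)-M₀(x-a)+C₁)/EI  [x>a] with C₁=M₀(3b²-L²)/(6L)=11/2 = (12·(4/3)²/(2·4)-12·((4/3)-1)+(11/2))/100000 = 1/24000 rad
Load 2 — point force P=20 kN at a=2 m (b=L-a=2):
  θ_2 = -Pb(L²-b²-3x²)/(6LEI)  [x≤a] = -20·2·(4²-2²-3·(4/3)²)/(6·4·100000) = -1/9000 rad
Superposition: θ = Σ θ_i = -1/14400 rad ≈ -0.000069 rad

θ(4/3) = -1/14400 rad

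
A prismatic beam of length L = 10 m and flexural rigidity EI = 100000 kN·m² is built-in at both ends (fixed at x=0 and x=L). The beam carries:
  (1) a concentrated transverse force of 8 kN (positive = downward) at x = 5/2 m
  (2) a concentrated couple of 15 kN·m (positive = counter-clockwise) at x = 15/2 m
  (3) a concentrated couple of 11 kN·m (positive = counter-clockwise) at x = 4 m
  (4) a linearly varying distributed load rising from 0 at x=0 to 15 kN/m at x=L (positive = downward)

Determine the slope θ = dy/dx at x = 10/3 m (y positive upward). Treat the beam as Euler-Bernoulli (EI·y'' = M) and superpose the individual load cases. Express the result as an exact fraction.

θ(10/3) = -87497/162000000 rad

Load 1 — point force P=8 kN at a=5/2 m (b=L-a=15/2):
  θ_1 = Pa²(L-x)(2bL-(3b+a)(L-x))/(2L³EI)  [x>a] = 8·(5/2)²·(10-(10/3))·(2·(15/2)·10-(3·(15/2)+(5/2))·(10-(10/3)))/(2·10³·100000) = -1/36000 rad
Load 2 — applied couple M₀=15 kN·m at a=15/2 m (b=L-a=5/2):
  θ_2 = (R_Ax²/2 - M_Ax)/EI  [x≤a] with R_A=27/16, M_A=75/16 = ((27/16)·(10/3)²/2 - (75/16)·(10/3))/100000 = -1/16000 rad
Load 3 — applied couple M₀=11 kN·m at a=4 m (b=L-a=6):
  θ_3 = (R_Ax²/2 - M_Ax)/EI  [x≤a] with R_A=198/125, M_A=33/25 = ((198/125)·(10/3)²/2 - (33/25)·(10/3))/100000 = 11/250000 rad
Load 4 — triangular load w₀=15 kN/m (0→w₀ over full span):
  θ_4 = -w₀(2x(L-x)(L-2x)(x+2L)+x²(L-x)²)/(120LEI) = -15·(2·(10/3)·(10-(10/3))·(10-2·(10/3))·((10/3)+2·10)+(10/3)²·(10-(10/3))²)/(120·10·100000) = -1/2025 rad
Superposition: θ = Σ θ_i = -87497/162000000 rad ≈ -0.000540 rad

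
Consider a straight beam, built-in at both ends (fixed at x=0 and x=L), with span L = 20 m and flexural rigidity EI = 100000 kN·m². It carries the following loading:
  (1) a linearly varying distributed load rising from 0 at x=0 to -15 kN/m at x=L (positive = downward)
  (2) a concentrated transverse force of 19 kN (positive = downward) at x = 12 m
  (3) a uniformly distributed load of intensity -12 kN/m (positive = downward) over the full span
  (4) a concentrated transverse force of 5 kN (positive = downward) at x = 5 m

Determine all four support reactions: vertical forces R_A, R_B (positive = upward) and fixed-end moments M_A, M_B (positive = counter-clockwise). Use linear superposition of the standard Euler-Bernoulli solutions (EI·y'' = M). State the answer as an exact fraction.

Load 1 — triangular load w₀=-15 kN/m (0→w₀ over full span):
  R_A = 3w₀L/20 = 3·(-15)·20/20 = -45 kN
  M_A = w₀L²/30 = (-15)·20²/30 = -200 kN·m
  R_B = 7w₀L/20 = 7·(-15)·20/20 = -105 kN
  M_B = -w₀L²/20 = -(-15)·20²/20 = 300 kN·m
Load 2 — point force P=19 kN at a=12 m (b=L-a=8):
  R_A = Pb²(3a+b)/L³ = 19·8²·(3·12+8)/20³ = 836/125 kN
  M_A = Pab²/L² = 19·12·8²/20² = 912/25 kN·m
  R_B = Pa²(a+3b)/L³ = 19·12²·(12+3·8)/20³ = 1539/125 kN
  M_B = -Pa²b/L² = -19·12²·8/20² = -1368/25 kN·m
Load 3 — uniform load w=-12 kN/m over full span:
  R_A = wL/2 = (-12)·20/2 = -120 kN
  M_A = wL²/12 = (-12)·20²/12 = -400 kN·m
  R_B = wL/2 = (-12)·20/2 = -120 kN
  M_B = -wL²/12 = -(-12)·20²/12 = 400 kN·m
Load 4 — point force P=5 kN at a=5 m (b=L-a=15):
  R_A = Pb²(3a+b)/L³ = 5·15²·(3·5+15)/20³ = 135/32 kN
  M_A = Pab²/L² = 5·5·15²/20² = 225/16 kN·m
  R_B = Pa²(a+3b)/L³ = 5·5²·(5+3·15)/20³ = 25/32 kN
  M_B = -Pa²b/L² = -5·5²·15/20² = -75/16 kN·m
Superposition: R_A = -616373/4000 kN, M_A = -219783/400 kN·m, R_B = -847627/4000 kN, M_B = 256237/400 kN·m

R_A = -616373/4000 kN, M_A = -219783/400 kN·m, R_B = -847627/4000 kN, M_B = 256237/400 kN·m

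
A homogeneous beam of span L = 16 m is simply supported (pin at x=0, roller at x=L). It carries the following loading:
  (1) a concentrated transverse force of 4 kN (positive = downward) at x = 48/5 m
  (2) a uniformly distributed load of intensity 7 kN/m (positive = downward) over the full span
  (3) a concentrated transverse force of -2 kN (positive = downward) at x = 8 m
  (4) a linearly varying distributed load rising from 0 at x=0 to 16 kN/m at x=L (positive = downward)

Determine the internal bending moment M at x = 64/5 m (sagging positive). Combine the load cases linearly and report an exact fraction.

Load 1 — point force P=4 kN at a=48/5 m (b=L-a=32/5):
  M_1 = Pa(L-x)/L  [x>a] = 4·(48/5)·(16-(64/5))/16 = 192/25 kN·m
Load 2 — uniform load w=7 kN/m over full span:
  M_2 = wx(L-x)/2 = 7·(64/5)·(16-(64/5))/2 = 3584/25 kN·m
Load 3 — point force P=-2 kN at a=8 m (b=L-a=8):
  M_3 = Pa(L-x)/L  [x>a] = (-2)·8·(16-(64/5))/16 = -16/5 kN·m
Load 4 — triangular load w₀=16 kN/m (0→w₀ over full span):
  M_4 = w₀Lx/6 - w₀x³/(6L) = 16·16·(64/5)/6 - 16·(64/5)³/(6·16) = 24576/125 kN·m
Superposition: M = Σ M_i = 43056/125 kN·m ≈ 344.448000 kN·m

M(64/5) = 43056/125 kN·m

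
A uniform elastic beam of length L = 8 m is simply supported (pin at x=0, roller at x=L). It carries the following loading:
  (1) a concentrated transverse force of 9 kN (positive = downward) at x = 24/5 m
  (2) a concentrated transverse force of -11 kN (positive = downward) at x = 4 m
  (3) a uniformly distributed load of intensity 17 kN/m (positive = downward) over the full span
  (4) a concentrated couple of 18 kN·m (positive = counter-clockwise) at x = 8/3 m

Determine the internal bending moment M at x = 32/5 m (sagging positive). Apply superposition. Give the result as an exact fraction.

Load 1 — point force P=9 kN at a=24/5 m (b=L-a=16/5):
  M_1 = Pa(L-x)/L  [x>a] = 9·(24/5)·(8-(32/5))/8 = 216/25 kN·m
Load 2 — point force P=-11 kN at a=4 m (b=L-a=4):
  M_2 = Pa(L-x)/L  [x>a] = (-11)·4·(8-(32/5))/8 = -44/5 kN·m
Load 3 — uniform load w=17 kN/m over full span:
  M_3 = wx(L-x)/2 = 17·(32/5)·(8-(32/5))/2 = 2176/25 kN·m
Load 4 — applied couple M₀=18 kN·m at a=8/3 m (b=L-a=16/3):
  M_4 = M₀x/L - M₀  [x>a] = 18·(32/5)/8 - 18 = -18/5 kN·m
Superposition: M = Σ M_i = 2082/25 kN·m ≈ 83.280000 kN·m

M(32/5) = 2082/25 kN·m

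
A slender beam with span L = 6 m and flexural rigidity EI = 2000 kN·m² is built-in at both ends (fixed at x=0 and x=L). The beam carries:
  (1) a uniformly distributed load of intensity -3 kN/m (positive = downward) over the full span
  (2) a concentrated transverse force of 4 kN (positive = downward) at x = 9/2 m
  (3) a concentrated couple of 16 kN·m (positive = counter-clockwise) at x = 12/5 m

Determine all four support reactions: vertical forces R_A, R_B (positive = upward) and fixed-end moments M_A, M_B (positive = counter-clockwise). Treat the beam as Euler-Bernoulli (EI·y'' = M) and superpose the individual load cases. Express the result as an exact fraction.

Load 1 — uniform load w=-3 kN/m over full span:
  R_A = wL/2 = (-3)·6/2 = -9 kN
  M_A = wL²/12 = (-3)·6²/12 = -9 kN·m
  R_B = wL/2 = (-3)·6/2 = -9 kN
  M_B = -wL²/12 = -(-3)·6²/12 = 9 kN·m
Load 2 — point force P=4 kN at a=9/2 m (b=L-a=3/2):
  R_A = Pb²(3a+b)/L³ = 4·(3/2)²·(3·(9/2)+(3/2))/6³ = 5/8 kN
  M_A = Pab²/L² = 4·(9/2)·(3/2)²/6² = 9/8 kN·m
  R_B = Pa²(a+3b)/L³ = 4·(9/2)²·((9/2)+3·(3/2))/6³ = 27/8 kN
  M_B = -Pa²b/L² = -4·(9/2)²·(3/2)/6² = -27/8 kN·m
Load 3 — applied couple M₀=16 kN·m at a=12/5 m (b=L-a=18/5):
  R_A = 6M₀ab/L³ = 6·16·(12/5)·(18/5)/6³ = 96/25 kN
  M_A = M₀b(2a-b)/L² = 16·(18/5)·(2·(12/5)-(18/5))/6² = 48/25 kN·m
  R_B = -6M₀ab/L³ = -6·16·(12/5)·(18/5)/6³ = -96/25 kN
  M_B = M₀a(2b-a)/L² = 16·(12/5)·(2·(18/5)-(12/5))/6² = 128/25 kN·m
Superposition: R_A = -907/200 kN, M_A = -1191/200 kN·m, R_B = -1893/200 kN, M_B = 2149/200 kN·m

R_A = -907/200 kN, M_A = -1191/200 kN·m, R_B = -1893/200 kN, M_B = 2149/200 kN·m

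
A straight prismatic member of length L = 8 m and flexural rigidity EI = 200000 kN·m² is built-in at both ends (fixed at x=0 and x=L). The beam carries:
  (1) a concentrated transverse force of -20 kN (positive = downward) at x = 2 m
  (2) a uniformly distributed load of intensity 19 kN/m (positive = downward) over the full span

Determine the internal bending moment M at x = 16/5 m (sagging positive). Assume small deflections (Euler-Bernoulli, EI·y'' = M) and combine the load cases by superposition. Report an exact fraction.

M(16/5) = 5563/150 kN·m

Load 1 — point force P=-20 kN at a=2 m (b=L-a=6):
  M_1 = Pa²(a+3b)(L-x)/L³ - Pa²b/L²  [x>a] = (-20)·2²·(2+3·6)·(8-(16/5))/8³ - (-20)·2²·6/8² = -15/2 kN·m
Load 2 — uniform load w=19 kN/m over full span:
  M_2 = wLx/2 - wL²/12 - wx²/2 = 19·8·(16/5)/2 - 19·8²/12 - 19·(16/5)²/2 = 3344/75 kN·m
Superposition: M = Σ M_i = 5563/150 kN·m ≈ 37.086667 kN·m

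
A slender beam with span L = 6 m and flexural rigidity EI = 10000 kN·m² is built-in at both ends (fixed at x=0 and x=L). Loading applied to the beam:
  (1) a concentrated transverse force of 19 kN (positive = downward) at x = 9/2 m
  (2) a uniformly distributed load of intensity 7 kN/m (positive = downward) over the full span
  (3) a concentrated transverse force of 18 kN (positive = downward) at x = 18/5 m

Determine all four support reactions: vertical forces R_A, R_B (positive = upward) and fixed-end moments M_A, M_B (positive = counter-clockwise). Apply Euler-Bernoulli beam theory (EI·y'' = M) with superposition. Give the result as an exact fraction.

Load 1 — point force P=19 kN at a=9/2 m (b=L-a=3/2):
  R_A = Pb²(3a+b)/L³ = 19·(3/2)²·(3·(9/2)+(3/2))/6³ = 95/32 kN
  M_A = Pab²/L² = 19·(9/2)·(3/2)²/6² = 171/32 kN·m
  R_B = Pa²(a+3b)/L³ = 19·(9/2)²·((9/2)+3·(3/2))/6³ = 513/32 kN
  M_B = -Pa²b/L² = -19·(9/2)²·(3/2)/6² = -513/32 kN·m
Load 2 — uniform load w=7 kN/m over full span:
  R_A = wL/2 = 7·6/2 = 21 kN
  M_A = wL²/12 = 7·6²/12 = 21 kN·m
  R_B = wL/2 = 7·6/2 = 21 kN
  M_B = -wL²/12 = -7·6²/12 = -21 kN·m
Load 3 — point force P=18 kN at a=18/5 m (b=L-a=12/5):
  R_A = Pb²(3a+b)/L³ = 18·(12/5)²·(3·(18/5)+(12/5))/6³ = 792/125 kN
  M_A = Pab²/L² = 18·(18/5)·(12/5)²/6² = 1296/125 kN·m
  R_B = Pa²(a+3b)/L³ = 18·(18/5)²·((18/5)+3·(12/5))/6³ = 1458/125 kN
  M_B = -Pa²b/L² = -18·(18/5)²·(12/5)/6² = -1944/125 kN·m
Superposition: R_A = 121219/4000 kN, M_A = 146847/4000 kN·m, R_B = 194781/4000 kN, M_B = -210333/4000 kN·m

R_A = 121219/4000 kN, M_A = 146847/4000 kN·m, R_B = 194781/4000 kN, M_B = -210333/4000 kN·m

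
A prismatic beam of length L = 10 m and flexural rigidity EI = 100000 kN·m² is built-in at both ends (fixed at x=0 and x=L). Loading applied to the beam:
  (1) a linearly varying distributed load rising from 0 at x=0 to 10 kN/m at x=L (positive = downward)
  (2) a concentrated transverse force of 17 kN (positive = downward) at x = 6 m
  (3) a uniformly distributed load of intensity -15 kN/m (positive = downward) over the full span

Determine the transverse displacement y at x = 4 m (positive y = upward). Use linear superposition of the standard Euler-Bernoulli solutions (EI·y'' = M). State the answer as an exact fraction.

y(4) = 8347/4687500 m

Load 1 — triangular load w₀=10 kN/m (0→w₀ over full span):
  y_1 = -w₀x²(L-x)²(x+2L)/(120LEI) = -10·4²·(10-4)²·(4+2·10)/(120·10·100000) = -18/15625 m
Load 2 — point force P=17 kN at a=6 m (b=L-a=4):
  y_2 = -Pb²x²(3aL-(3a+b)x)/(6L³EI)  [x≤a] = -17·4²·4²·(3·6·10-(3·6+4)·4)/(6·10³·100000) = -782/1171875 m
Load 3 — uniform load w=-15 kN/m over full span:
  y_3 = -wx²(L-x)²/(24EI) = -(-15)·4²·(10-4)²/(24·100000) = 9/2500 m
Superposition: y = Σ y_i = 8347/4687500 m ≈ 0.001781 m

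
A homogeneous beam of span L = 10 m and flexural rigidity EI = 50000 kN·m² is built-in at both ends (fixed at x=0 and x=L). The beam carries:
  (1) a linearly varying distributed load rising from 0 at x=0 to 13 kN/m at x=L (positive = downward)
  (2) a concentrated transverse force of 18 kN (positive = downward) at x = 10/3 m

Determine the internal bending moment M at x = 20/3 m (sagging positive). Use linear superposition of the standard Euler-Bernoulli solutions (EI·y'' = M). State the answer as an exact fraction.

M(20/3) = 2000/81 kN·m

Load 1 — triangular load w₀=13 kN/m (0→w₀ over full span):
  M_1 = 3w₀Lx/20 - w₀L²/30 - w₀x³/(6L) = 3·13·10·(20/3)/20 - 13·10²/30 - 13·(20/3)³/(6·10) = 1820/81 kN·m
Load 2 — point force P=18 kN at a=10/3 m (b=L-a=20/3):
  M_2 = Pa²(a+3b)(L-x)/L³ - Pa²b/L²  [x>a] = 18·(10/3)²·((10/3)+3·(20/3))·(10-(20/3))/10³ - 18·(10/3)²·(20/3)/10² = 20/9 kN·m
Superposition: M = Σ M_i = 2000/81 kN·m ≈ 24.691358 kN·m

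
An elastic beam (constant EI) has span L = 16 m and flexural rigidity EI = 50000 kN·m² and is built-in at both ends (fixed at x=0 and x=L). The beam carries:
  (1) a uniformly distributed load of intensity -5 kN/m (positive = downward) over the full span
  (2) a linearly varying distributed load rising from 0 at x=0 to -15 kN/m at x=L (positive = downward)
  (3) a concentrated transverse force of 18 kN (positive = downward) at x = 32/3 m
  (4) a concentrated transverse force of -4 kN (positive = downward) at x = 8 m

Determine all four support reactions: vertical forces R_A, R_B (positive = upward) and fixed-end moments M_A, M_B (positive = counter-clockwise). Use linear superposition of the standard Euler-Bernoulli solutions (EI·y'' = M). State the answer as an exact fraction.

R_A = -220/3 kN, M_A = -664/3 kN·m, R_B = -338/3 kN, M_B = 264 kN·m

Load 1 — uniform load w=-5 kN/m over full span:
  R_A = wL/2 = (-5)·16/2 = -40 kN
  M_A = wL²/12 = (-5)·16²/12 = -320/3 kN·m
  R_B = wL/2 = (-5)·16/2 = -40 kN
  M_B = -wL²/12 = -(-5)·16²/12 = 320/3 kN·m
Load 2 — triangular load w₀=-15 kN/m (0→w₀ over full span):
  R_A = 3w₀L/20 = 3·(-15)·16/20 = -36 kN
  M_A = w₀L²/30 = (-15)·16²/30 = -128 kN·m
  R_B = 7w₀L/20 = 7·(-15)·16/20 = -84 kN
  M_B = -w₀L²/20 = -(-15)·16²/20 = 192 kN·m
Load 3 — point force P=18 kN at a=32/3 m (b=L-a=16/3):
  R_A = Pb²(3a+b)/L³ = 18·(16/3)²·(3·(32/3)+(16/3))/16³ = 14/3 kN
  M_A = Pab²/L² = 18·(32/3)·(16/3)²/16² = 64/3 kN·m
  R_B = Pa²(a+3b)/L³ = 18·(32/3)²·((32/3)+3·(16/3))/16³ = 40/3 kN
  M_B = -Pa²b/L² = -18·(32/3)²·(16/3)/16² = -128/3 kN·m
Load 4 — point force P=-4 kN at a=8 m (b=L-a=8):
  R_A = Pb²(3a+b)/L³ = (-4)·8²·(3·8+8)/16³ = -2 kN
  M_A = Pab²/L² = (-4)·8·8²/16² = -8 kN·m
  R_B = Pa²(a+3b)/L³ = (-4)·8²·(8+3·8)/16³ = -2 kN
  M_B = -Pa²b/L² = -(-4)·8²·8/16² = 8 kN·m
Superposition: R_A = -220/3 kN, M_A = -664/3 kN·m, R_B = -338/3 kN, M_B = 264 kN·m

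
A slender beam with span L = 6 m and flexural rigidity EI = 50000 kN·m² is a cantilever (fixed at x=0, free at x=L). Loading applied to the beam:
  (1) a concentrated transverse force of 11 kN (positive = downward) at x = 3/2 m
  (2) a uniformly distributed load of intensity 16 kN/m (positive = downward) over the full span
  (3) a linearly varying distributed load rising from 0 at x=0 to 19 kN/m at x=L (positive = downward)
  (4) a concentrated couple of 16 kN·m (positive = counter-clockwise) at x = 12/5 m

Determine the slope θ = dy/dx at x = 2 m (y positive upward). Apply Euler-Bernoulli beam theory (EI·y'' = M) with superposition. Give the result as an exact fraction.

Load 1 — point force P=11 kN at a=3/2 m (b=L-a=9/2):
  θ_1 = -Pa²/(2EI)  [x>a] = -11·(3/2)²/(2·50000) = -99/400000 rad
Load 2 — uniform load w=16 kN/m over full span:
  θ_2 = -wx(x²-3Lx+3L²)/(6EI) = -16·2·(2²-3·6·2+3·6²)/(6·50000) = -76/9375 rad
Load 3 — triangular load w₀=19 kN/m (0→w₀ over full span):
  θ_3 = (w₀Lx²/4-w₀L²x/3-w₀x⁴/(24L))/EI = (19·6·2²/4-19·6²·2/3-19·2⁴/(24·6))/50000 = -3097/450000 rad
Load 4 — applied couple M₀=16 kN·m at a=12/5 m (b=L-a=18/5):
  θ_4 = M₀x/EI  [x≤a] = 16·2/50000 = 2/3125 rad
Superposition: θ = Σ θ_i = -52547/3600000 rad ≈ -0.014596 rad

θ(2) = -52547/3600000 rad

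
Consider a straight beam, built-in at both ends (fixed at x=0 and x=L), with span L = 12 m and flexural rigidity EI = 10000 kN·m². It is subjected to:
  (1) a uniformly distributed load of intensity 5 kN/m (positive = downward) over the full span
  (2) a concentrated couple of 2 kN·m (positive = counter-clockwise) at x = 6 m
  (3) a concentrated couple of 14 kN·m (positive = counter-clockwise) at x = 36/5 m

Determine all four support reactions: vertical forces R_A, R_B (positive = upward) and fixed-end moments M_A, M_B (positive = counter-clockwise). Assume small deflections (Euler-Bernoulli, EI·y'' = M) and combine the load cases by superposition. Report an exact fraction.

Load 1 — uniform load w=5 kN/m over full span:
  R_A = wL/2 = 5·12/2 = 30 kN
  M_A = wL²/12 = 5·12²/12 = 60 kN·m
  R_B = wL/2 = 5·12/2 = 30 kN
  M_B = -wL²/12 = -5·12²/12 = -60 kN·m
Load 2 — applied couple M₀=2 kN·m at a=6 m (b=L-a=6):
  R_A = 6M₀ab/L³ = 6·2·6·6/12³ = 1/4 kN
  M_A = M₀b(2a-b)/L² = 2·6·(2·6-6)/12² = 1/2 kN·m
  R_B = -6M₀ab/L³ = -6·2·6·6/12³ = -1/4 kN
  M_B = M₀a(2b-a)/L² = 2·6·(2·6-6)/12² = 1/2 kN·m
Load 3 — applied couple M₀=14 kN·m at a=36/5 m (b=L-a=24/5):
  R_A = 6M₀ab/L³ = 6·14·(36/5)·(24/5)/12³ = 42/25 kN
  M_A = M₀b(2a-b)/L² = 14·(24/5)·(2·(36/5)-(24/5))/12² = 112/25 kN·m
  R_B = -6M₀ab/L³ = -6·14·(36/5)·(24/5)/12³ = -42/25 kN
  M_B = M₀a(2b-a)/L² = 14·(36/5)·(2·(24/5)-(36/5))/12² = 42/25 kN·m
Superposition: R_A = 3193/100 kN, M_A = 3249/50 kN·m, R_B = 2807/100 kN, M_B = -2891/50 kN·m

R_A = 3193/100 kN, M_A = 3249/50 kN·m, R_B = 2807/100 kN, M_B = -2891/50 kN·m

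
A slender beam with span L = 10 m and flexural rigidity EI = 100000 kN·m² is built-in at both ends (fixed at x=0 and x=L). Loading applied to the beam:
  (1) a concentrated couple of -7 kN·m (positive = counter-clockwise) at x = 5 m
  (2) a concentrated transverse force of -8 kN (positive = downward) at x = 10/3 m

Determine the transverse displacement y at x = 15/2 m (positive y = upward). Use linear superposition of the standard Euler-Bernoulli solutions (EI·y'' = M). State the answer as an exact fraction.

Load 1 — applied couple M₀=-7 kN·m at a=5 m (b=L-a=5):
  y_1 = (R_Ax³/6 - M_Ax²/2 - M₀(x-a)²/2)/EI  [x>a] with R_A=-21/20, M_A=-7/4 = ((-21/20)·(15/2)³/6 - (-7/4)·(15/2)²/2 - (-7)·((15/2)-5)²/2)/100000 = -7/256000 m
Load 2 — point force P=-8 kN at a=10/3 m (b=L-a=20/3):
  y_2 = -Pa²(L-x)²(3bL-(3b+a)(L-x))/(6L³EI)  [x>a] = -(-8)·(10/3)²·(10-(15/2))²·(3·(20/3)·10-(3·(20/3)+(10/3))·(10-(15/2)))/(6·10³·100000) = 17/129600 m
Superposition: y = Σ y_i = 2153/20736000 m ≈ 0.000104 m

y(15/2) = 2153/20736000 m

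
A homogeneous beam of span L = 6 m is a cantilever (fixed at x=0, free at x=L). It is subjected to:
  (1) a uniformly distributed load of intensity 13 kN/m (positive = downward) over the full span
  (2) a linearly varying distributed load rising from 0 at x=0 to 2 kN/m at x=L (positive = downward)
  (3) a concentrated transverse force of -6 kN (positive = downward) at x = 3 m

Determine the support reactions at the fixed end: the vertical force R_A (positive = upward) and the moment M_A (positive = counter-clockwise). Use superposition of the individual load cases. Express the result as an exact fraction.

R_A = 78 kN, M_A = 240 kN·m

Load 1 — uniform load w=13 kN/m over full span:
  R_A = wL = 13·6 = 78 kN
  M_A = wL²/2 = 13·6²/2 = 234 kN·m
Load 2 — triangular load w₀=2 kN/m (0→w₀ over full span):
  R_A = w₀L/2 = 2·6/2 = 6 kN
  M_A = w₀L²/3 = 2·6²/3 = 24 kN·m
Load 3 — point force P=-6 kN at a=3 m (b=L-a=3):
  R_A = P = (-6) = -6 kN
  M_A = Pa = (-6)·3 = -18 kN·m
Superposition: R_A = 78 kN, M_A = 240 kN·m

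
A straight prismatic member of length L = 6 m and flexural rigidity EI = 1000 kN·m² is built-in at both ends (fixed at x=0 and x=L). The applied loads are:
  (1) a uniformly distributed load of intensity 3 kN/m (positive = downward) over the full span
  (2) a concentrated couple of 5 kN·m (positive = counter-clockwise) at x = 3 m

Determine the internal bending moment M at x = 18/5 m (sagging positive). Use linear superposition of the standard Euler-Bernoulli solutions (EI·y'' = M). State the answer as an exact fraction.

Load 1 — uniform load w=3 kN/m over full span:
  M_1 = wLx/2 - wL²/12 - wx²/2 = 3·6·(18/5)/2 - 3·6²/12 - 3·(18/5)²/2 = 99/25 kN·m
Load 2 — applied couple M₀=5 kN·m at a=3 m (b=L-a=3):
  M_2 = R_Ax - M_A - M₀  [x>a] with R_A=5/4, M_A=5/4 = (5/4)·(18/5) - (5/4) - 5 = -7/4 kN·m
Superposition: M = Σ M_i = 221/100 kN·m ≈ 2.210000 kN·m

M(18/5) = 221/100 kN·m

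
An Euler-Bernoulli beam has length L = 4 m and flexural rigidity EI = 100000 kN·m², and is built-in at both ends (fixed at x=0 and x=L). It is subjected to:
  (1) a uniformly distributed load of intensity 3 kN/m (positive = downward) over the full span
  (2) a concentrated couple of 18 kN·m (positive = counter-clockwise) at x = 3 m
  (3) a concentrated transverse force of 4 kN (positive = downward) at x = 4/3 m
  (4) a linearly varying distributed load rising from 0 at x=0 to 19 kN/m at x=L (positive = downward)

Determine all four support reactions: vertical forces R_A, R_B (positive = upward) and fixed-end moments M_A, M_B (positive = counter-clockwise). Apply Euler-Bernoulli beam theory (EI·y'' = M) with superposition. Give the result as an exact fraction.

Load 1 — uniform load w=3 kN/m over full span:
  R_A = wL/2 = 3·4/2 = 6 kN
  M_A = wL²/12 = 3·4²/12 = 4 kN·m
  R_B = wL/2 = 3·4/2 = 6 kN
  M_B = -wL²/12 = -3·4²/12 = -4 kN·m
Load 2 — applied couple M₀=18 kN·m at a=3 m (b=L-a=1):
  R_A = 6M₀ab/L³ = 6·18·3·1/4³ = 81/16 kN
  M_A = M₀b(2a-b)/L² = 18·1·(2·3-1)/4² = 45/8 kN·m
  R_B = -6M₀ab/L³ = -6·18·3·1/4³ = -81/16 kN
  M_B = M₀a(2b-a)/L² = 18·3·(2·1-3)/4² = -27/8 kN·m
Load 3 — point force P=4 kN at a=4/3 m (b=L-a=8/3):
  R_A = Pb²(3a+b)/L³ = 4·(8/3)²·(3·(4/3)+(8/3))/4³ = 80/27 kN
  M_A = Pab²/L² = 4·(4/3)·(8/3)²/4² = 64/27 kN·m
  R_B = Pa²(a+3b)/L³ = 4·(4/3)²·((4/3)+3·(8/3))/4³ = 28/27 kN
  M_B = -Pa²b/L² = -4·(4/3)²·(8/3)/4² = -32/27 kN·m
Load 4 — triangular load w₀=19 kN/m (0→w₀ over full span):
  R_A = 3w₀L/20 = 3·19·4/20 = 57/5 kN
  M_A = w₀L²/30 = 19·4²/30 = 152/15 kN·m
  R_B = 7w₀L/20 = 7·19·4/20 = 133/5 kN
  M_B = -w₀L²/20 = -19·4²/20 = -76/5 kN·m
Superposition: R_A = 54919/2160 kN, M_A = 23899/1080 kN·m, R_B = 61721/2160 kN, M_B = -25661/1080 kN·m

R_A = 54919/2160 kN, M_A = 23899/1080 kN·m, R_B = 61721/2160 kN, M_B = -25661/1080 kN·m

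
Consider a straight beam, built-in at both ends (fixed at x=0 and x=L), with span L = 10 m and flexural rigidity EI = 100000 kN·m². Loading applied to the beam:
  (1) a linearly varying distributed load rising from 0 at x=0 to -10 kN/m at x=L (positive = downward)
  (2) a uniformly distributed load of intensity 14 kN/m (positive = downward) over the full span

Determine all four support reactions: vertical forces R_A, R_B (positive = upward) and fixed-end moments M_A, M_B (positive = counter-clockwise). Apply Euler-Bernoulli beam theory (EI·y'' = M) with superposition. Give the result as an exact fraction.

R_A = 55 kN, M_A = 250/3 kN·m, R_B = 35 kN, M_B = -200/3 kN·m

Load 1 — triangular load w₀=-10 kN/m (0→w₀ over full span):
  R_A = 3w₀L/20 = 3·(-10)·10/20 = -15 kN
  M_A = w₀L²/30 = (-10)·10²/30 = -100/3 kN·m
  R_B = 7w₀L/20 = 7·(-10)·10/20 = -35 kN
  M_B = -w₀L²/20 = -(-10)·10²/20 = 50 kN·m
Load 2 — uniform load w=14 kN/m over full span:
  R_A = wL/2 = 14·10/2 = 70 kN
  M_A = wL²/12 = 14·10²/12 = 350/3 kN·m
  R_B = wL/2 = 14·10/2 = 70 kN
  M_B = -wL²/12 = -14·10²/12 = -350/3 kN·m
Superposition: R_A = 55 kN, M_A = 250/3 kN·m, R_B = 35 kN, M_B = -200/3 kN·m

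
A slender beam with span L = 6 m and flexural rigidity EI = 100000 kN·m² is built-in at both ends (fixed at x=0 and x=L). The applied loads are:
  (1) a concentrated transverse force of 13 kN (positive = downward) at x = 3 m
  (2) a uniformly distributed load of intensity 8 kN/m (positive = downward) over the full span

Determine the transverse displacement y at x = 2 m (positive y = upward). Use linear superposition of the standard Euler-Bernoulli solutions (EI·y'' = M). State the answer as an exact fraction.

Load 1 — point force P=13 kN at a=3 m (b=L-a=3):
  y_1 = -Pb²x²(3aL-(3a+b)x)/(6L³EI)  [x≤a] = -13·3²·2²·(3·3·6-(3·3+3)·2)/(6·6³·100000) = -13/120000 m
Load 2 — uniform load w=8 kN/m over full span:
  y_2 = -wx²(L-x)²/(24EI) = -8·2²·(6-2)²/(24·100000) = -2/9375 m
Superposition: y = Σ y_i = -193/600000 m ≈ -0.000322 m

y(2) = -193/600000 m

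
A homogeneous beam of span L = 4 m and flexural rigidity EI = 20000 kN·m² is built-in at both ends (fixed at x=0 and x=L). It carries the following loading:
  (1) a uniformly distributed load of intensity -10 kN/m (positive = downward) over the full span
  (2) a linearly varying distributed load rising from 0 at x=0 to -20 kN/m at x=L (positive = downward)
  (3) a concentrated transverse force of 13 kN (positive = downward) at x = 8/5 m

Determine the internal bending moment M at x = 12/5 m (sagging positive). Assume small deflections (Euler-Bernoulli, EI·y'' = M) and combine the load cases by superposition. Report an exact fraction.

M(12/5) = -6344/625 kN·m

Load 1 — uniform load w=-10 kN/m over full span:
  M_1 = wLx/2 - wL²/12 - wx²/2 = (-10)·4·(12/5)/2 - (-10)·4²/12 - (-10)·(12/5)²/2 = -88/15 kN·m
Load 2 — triangular load w₀=-20 kN/m (0→w₀ over full span):
  M_2 = 3w₀Lx/20 - w₀L²/30 - w₀x³/(6L) = 3·(-20)·4·(12/5)/20 - (-20)·4²/30 - (-20)·(12/5)³/(6·4) = -496/75 kN·m
Load 3 — point force P=13 kN at a=8/5 m (b=L-a=12/5):
  M_3 = Pa²(a+3b)(L-x)/L³ - Pa²b/L²  [x>a] = 13·(8/5)²·((8/5)+3·(12/5))·(4-(12/5))/4³ - 13·(8/5)²·(12/5)/4² = 1456/625 kN·m
Superposition: M = Σ M_i = -6344/625 kN·m ≈ -10.150400 kN·m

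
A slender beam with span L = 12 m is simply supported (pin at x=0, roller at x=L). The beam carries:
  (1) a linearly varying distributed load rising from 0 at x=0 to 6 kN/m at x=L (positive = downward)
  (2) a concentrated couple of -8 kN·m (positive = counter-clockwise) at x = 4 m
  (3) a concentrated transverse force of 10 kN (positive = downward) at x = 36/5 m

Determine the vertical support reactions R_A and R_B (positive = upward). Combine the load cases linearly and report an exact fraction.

R_A = 46/3 kN, R_B = 92/3 kN

Load 1 — triangular load w₀=6 kN/m (0→w₀ over full span):
  R_A = w₀L/6 = 6·12/6 = 12 kN
  R_B = w₀L/3 = 6·12/3 = 24 kN
Load 2 — applied couple M₀=-8 kN·m at a=4 m (b=L-a=8):
  R_A = M₀/L = (-8)/12 = -2/3 kN
  R_B = -M₀/L = -(-8)/12 = 2/3 kN
Load 3 — point force P=10 kN at a=36/5 m (b=L-a=24/5):
  R_A = Pb/L = 10·(24/5)/12 = 4 kN
  R_B = Pa/L = 10·(36/5)/12 = 6 kN
Superposition: R_A = 46/3 kN, R_B = 92/3 kN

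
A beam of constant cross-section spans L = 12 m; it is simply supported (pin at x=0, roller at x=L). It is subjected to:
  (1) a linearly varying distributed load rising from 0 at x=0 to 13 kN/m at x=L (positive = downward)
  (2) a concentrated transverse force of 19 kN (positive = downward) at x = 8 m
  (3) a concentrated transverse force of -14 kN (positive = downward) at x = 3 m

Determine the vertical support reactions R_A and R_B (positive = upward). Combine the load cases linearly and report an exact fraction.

Load 1 — triangular load w₀=13 kN/m (0→w₀ over full span):
  R_A = w₀L/6 = 13·12/6 = 26 kN
  R_B = w₀L/3 = 13·12/3 = 52 kN
Load 2 — point force P=19 kN at a=8 m (b=L-a=4):
  R_A = Pb/L = 19·4/12 = 19/3 kN
  R_B = Pa/L = 19·8/12 = 38/3 kN
Load 3 — point force P=-14 kN at a=3 m (b=L-a=9):
  R_A = Pb/L = (-14)·9/12 = -21/2 kN
  R_B = Pa/L = (-14)·3/12 = -7/2 kN
Superposition: R_A = 131/6 kN, R_B = 367/6 kN

R_A = 131/6 kN, R_B = 367/6 kN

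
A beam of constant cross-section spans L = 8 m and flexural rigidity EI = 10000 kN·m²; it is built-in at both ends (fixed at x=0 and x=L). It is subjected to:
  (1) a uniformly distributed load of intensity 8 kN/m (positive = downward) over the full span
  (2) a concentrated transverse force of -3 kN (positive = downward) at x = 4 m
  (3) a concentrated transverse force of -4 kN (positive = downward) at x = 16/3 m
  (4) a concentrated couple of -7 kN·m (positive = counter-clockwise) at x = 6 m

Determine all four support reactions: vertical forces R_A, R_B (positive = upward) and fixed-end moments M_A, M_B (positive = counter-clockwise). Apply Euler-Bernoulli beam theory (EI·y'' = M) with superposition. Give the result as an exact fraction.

Load 1 — uniform load w=8 kN/m over full span:
  R_A = wL/2 = 8·8/2 = 32 kN
  M_A = wL²/12 = 8·8²/12 = 128/3 kN·m
  R_B = wL/2 = 8·8/2 = 32 kN
  M_B = -wL²/12 = -8·8²/12 = -128/3 kN·m
Load 2 — point force P=-3 kN at a=4 m (b=L-a=4):
  R_A = Pb²(3a+b)/L³ = (-3)·4²·(3·4+4)/8³ = -3/2 kN
  M_A = Pab²/L² = (-3)·4·4²/8² = -3 kN·m
  R_B = Pa²(a+3b)/L³ = (-3)·4²·(4+3·4)/8³ = -3/2 kN
  M_B = -Pa²b/L² = -(-3)·4²·4/8² = 3 kN·m
Load 3 — point force P=-4 kN at a=16/3 m (b=L-a=8/3):
  R_A = Pb²(3a+b)/L³ = (-4)·(8/3)²·(3·(16/3)+(8/3))/8³ = -28/27 kN
  M_A = Pab²/L² = (-4)·(16/3)·(8/3)²/8² = -64/27 kN·m
  R_B = Pa²(a+3b)/L³ = (-4)·(16/3)²·((16/3)+3·(8/3))/8³ = -80/27 kN
  M_B = -Pa²b/L² = -(-4)·(16/3)²·(8/3)/8² = 128/27 kN·m
Load 4 — applied couple M₀=-7 kN·m at a=6 m (b=L-a=2):
  R_A = 6M₀ab/L³ = 6·(-7)·6·2/8³ = -63/64 kN
  M_A = M₀b(2a-b)/L² = (-7)·2·(2·6-2)/8² = -35/16 kN·m
  R_B = -6M₀ab/L³ = -6·(-7)·6·2/8³ = 63/64 kN
  M_B = M₀a(2b-a)/L² = (-7)·6·(2·2-6)/8² = 21/16 kN·m
Superposition: R_A = 49211/1728 kN, M_A = 15167/432 kN·m, R_B = 49285/1728 kN, M_B = -14521/432 kN·m

R_A = 49211/1728 kN, M_A = 15167/432 kN·m, R_B = 49285/1728 kN, M_B = -14521/432 kN·m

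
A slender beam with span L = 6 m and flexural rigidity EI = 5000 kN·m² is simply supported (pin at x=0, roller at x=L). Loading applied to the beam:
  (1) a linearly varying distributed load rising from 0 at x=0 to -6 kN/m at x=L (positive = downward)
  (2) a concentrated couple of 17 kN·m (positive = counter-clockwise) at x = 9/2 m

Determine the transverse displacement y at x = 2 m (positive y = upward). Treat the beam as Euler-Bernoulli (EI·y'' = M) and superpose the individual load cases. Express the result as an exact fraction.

y(2) = 271/72000 m

Load 1 — triangular load w₀=-6 kN/m (0→w₀ over full span):
  y_1 = -w₀x(7L⁴-10L²x²+3x⁴)/(360LEI) = -(-6)·2·(7·6⁴-10·6²·2²+3·2⁴)/(360·6·5000) = 16/1875 m
Load 2 — applied couple M₀=17 kN·m at a=9/2 m (b=L-a=3/2):
  y_2 = (M₀x³/(6L)+C₁x)/EI  [x≤a] with C₁=M₀(3b²-L²)/(6L)=-221/16 = (17·2³/(6·6)+(-221/16)·2)/5000 = -1717/360000 m
Superposition: y = Σ y_i = 271/72000 m ≈ 0.003764 m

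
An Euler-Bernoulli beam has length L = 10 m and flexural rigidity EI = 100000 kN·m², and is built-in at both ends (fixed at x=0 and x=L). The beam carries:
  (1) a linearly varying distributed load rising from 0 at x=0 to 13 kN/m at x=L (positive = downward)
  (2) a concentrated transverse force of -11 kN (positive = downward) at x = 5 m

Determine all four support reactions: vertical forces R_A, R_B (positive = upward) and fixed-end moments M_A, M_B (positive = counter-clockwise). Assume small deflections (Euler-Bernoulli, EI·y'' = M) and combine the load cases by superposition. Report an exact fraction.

Load 1 — triangular load w₀=13 kN/m (0→w₀ over full span):
  R_A = 3w₀L/20 = 3·13·10/20 = 39/2 kN
  M_A = w₀L²/30 = 13·10²/30 = 130/3 kN·m
  R_B = 7w₀L/20 = 7·13·10/20 = 91/2 kN
  M_B = -w₀L²/20 = -13·10²/20 = -65 kN·m
Load 2 — point force P=-11 kN at a=5 m (b=L-a=5):
  R_A = Pb²(3a+b)/L³ = (-11)·5²·(3·5+5)/10³ = -11/2 kN
  M_A = Pab²/L² = (-11)·5·5²/10² = -55/4 kN·m
  R_B = Pa²(a+3b)/L³ = (-11)·5²·(5+3·5)/10³ = -11/2 kN
  M_B = -Pa²b/L² = -(-11)·5²·5/10² = 55/4 kN·m
Superposition: R_A = 14 kN, M_A = 355/12 kN·m, R_B = 40 kN, M_B = -205/4 kN·m

R_A = 14 kN, M_A = 355/12 kN·m, R_B = 40 kN, M_B = -205/4 kN·m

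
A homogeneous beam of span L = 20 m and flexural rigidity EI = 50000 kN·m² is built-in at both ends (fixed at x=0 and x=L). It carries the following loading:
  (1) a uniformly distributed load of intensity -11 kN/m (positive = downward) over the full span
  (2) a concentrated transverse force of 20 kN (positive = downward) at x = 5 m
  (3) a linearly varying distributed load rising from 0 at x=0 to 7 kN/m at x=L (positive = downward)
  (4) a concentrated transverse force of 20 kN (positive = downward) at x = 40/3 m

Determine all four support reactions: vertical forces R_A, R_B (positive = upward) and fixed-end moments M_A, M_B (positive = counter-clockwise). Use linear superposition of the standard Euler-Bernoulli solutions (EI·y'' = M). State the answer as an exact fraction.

R_A = -14459/216 kN, M_A = -20245/108 kN·m, R_B = -9301/216 kN, M_B = 16055/108 kN·m

Load 1 — uniform load w=-11 kN/m over full span:
  R_A = wL/2 = (-11)·20/2 = -110 kN
  M_A = wL²/12 = (-11)·20²/12 = -1100/3 kN·m
  R_B = wL/2 = (-11)·20/2 = -110 kN
  M_B = -wL²/12 = -(-11)·20²/12 = 1100/3 kN·m
Load 2 — point force P=20 kN at a=5 m (b=L-a=15):
  R_A = Pb²(3a+b)/L³ = 20·15²·(3·5+15)/20³ = 135/8 kN
  M_A = Pab²/L² = 20·5·15²/20² = 225/4 kN·m
  R_B = Pa²(a+3b)/L³ = 20·5²·(5+3·15)/20³ = 25/8 kN
  M_B = -Pa²b/L² = -20·5²·15/20² = -75/4 kN·m
Load 3 — triangular load w₀=7 kN/m (0→w₀ over full span):
  R_A = 3w₀L/20 = 3·7·20/20 = 21 kN
  M_A = w₀L²/30 = 7·20²/30 = 280/3 kN·m
  R_B = 7w₀L/20 = 7·7·20/20 = 49 kN
  M_B = -w₀L²/20 = -7·20²/20 = -140 kN·m
Load 4 — point force P=20 kN at a=40/3 m (b=L-a=20/3):
  R_A = Pb²(3a+b)/L³ = 20·(20/3)²·(3·(40/3)+(20/3))/20³ = 140/27 kN
  M_A = Pab²/L² = 20·(40/3)·(20/3)²/20² = 800/27 kN·m
  R_B = Pa²(a+3b)/L³ = 20·(40/3)²·((40/3)+3·(20/3))/20³ = 400/27 kN
  M_B = -Pa²b/L² = -20·(40/3)²·(20/3)/20² = -1600/27 kN·m
Superposition: R_A = -14459/216 kN, M_A = -20245/108 kN·m, R_B = -9301/216 kN, M_B = 16055/108 kN·m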